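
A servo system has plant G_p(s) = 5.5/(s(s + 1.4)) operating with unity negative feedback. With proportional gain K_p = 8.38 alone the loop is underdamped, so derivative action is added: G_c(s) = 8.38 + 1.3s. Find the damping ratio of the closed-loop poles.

Forward path: (8.38 + 1.3s)·5.5/(s(s+1.4)). The closed-loop characteristic equation is s² + (1.4 + 5.5·1.3)s + 5.5·8.38 = 0.
That is s² + 8.55s + 46.09 = 0, so ω_n = 6.789 rad/s and ζ = 8.55/(2·6.789) = 0.6297.

ζ = 0.63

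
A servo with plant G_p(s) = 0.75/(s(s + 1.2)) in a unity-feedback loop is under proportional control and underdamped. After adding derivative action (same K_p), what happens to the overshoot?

With PD the characteristic equation becomes s² + (a + K·K_d)s + K·K_p = 0; the damping term grows, ζ rises, overshoot falls.

decrease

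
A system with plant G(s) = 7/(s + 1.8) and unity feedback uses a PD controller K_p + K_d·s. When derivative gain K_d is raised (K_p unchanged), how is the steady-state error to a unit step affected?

unchanged

At s = 0 the derivative term contributes nothing: C(0) = K_p regardless of K_d, so K_pos = K_p·G(0) and e_ss are unchanged.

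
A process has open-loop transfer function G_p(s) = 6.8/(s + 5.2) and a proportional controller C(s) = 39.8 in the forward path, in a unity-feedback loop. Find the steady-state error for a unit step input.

0.0189

The loop is type 0. Static position error constant K_pos = C(0)·G_p(0) = 39.8·1.308 = 52.05.
Steady-state error to a unit step: e_ss = 1/(1+K_pos) = 1/53.05 = 0.0189.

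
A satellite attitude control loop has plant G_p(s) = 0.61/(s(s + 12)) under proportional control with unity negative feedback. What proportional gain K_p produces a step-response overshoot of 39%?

From %OS = 100·exp(−πζ/√(1−ζ²)) = 39%, ζ = −ln(0.39)/√(π²+ln²(0.39)) = 0.2871.
Characteristic equation s² + 12s + 0.61K_p = 0 gives ζ = 12/(2√(0.61K_p)).
Setting ζ = 0.2871: √(0.61K_p) = 12/(2·0.2871) = 20.9, so K_p = 436.7/0.61 = 716.

K_p = 716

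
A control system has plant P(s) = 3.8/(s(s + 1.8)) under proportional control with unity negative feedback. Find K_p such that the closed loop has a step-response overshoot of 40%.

From %OS = 100·exp(−πζ/√(1−ζ²)) = 40%, ζ = −ln(0.4)/√(π²+ln²(0.4)) = 0.28.
Characteristic equation s² + 1.8s + 3.8K_p = 0 gives ζ = 1.8/(2√(3.8K_p)).
Setting ζ = 0.28: √(3.8K_p) = 1.8/(2·0.28) = 3.214, so K_p = 10.33/3.8 = 2.72.

K_p = 2.72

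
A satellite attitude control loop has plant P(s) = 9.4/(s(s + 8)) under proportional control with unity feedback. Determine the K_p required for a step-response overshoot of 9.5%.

From %OS = 100·exp(−πζ/√(1−ζ²)) = 9.5%, ζ = −ln(0.095)/√(π²+ln²(0.095)) = 0.5996.
Characteristic equation s² + 8s + 9.4K_p = 0 gives ζ = 8/(2√(9.4K_p)).
Setting ζ = 0.5996: √(9.4K_p) = 8/(2·0.5996) = 6.671, so K_p = 44.5/9.4 = 4.73.

K_p = 4.73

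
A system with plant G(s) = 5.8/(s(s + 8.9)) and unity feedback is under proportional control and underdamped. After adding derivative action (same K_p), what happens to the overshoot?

decrease

The derivative term adds K·K_d to the s-coefficient of the characteristic equation, raising 2ζω_n while ω_n is unchanged; ζ increases, so overshoot decreases.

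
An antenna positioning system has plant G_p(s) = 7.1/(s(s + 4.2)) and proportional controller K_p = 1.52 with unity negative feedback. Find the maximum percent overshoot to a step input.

7.34%

From 1 + K_pG_p(s) = 0: s² + 4.2s + 10.79 = 0 ⇒ ω_n = 3.285, ζ = 0.6392.
%OS = 100·exp(−πζ/√(1−ζ²)) = 100·exp(−π·0.6392/√0.5914) = 7.34%.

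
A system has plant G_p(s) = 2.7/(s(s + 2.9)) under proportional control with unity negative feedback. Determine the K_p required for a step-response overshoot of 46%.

From %OS = 100·exp(−πζ/√(1−ζ²)) = 46%, ζ = −ln(0.46)/√(π²+ln²(0.46)) = 0.24.
Characteristic equation s² + 2.9s + 2.7K_p = 0 gives ζ = 2.9/(2√(2.7K_p)).
Setting ζ = 0.24: √(2.7K_p) = 2.9/(2·0.24) = 6.043, so K_p = 36.52/2.7 = 13.5.

K_p = 13.5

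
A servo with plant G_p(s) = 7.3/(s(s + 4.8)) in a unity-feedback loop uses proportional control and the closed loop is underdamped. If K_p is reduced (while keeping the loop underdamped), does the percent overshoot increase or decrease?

decrease

ζ = 4.8/(2√(7.3K_p)) rises as K_p falls; higher damping means less overshoot.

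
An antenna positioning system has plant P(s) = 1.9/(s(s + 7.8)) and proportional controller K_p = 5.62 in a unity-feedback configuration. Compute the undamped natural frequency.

ω_n = 3.27 rad/s

1 + K_p·P(s) = 0 gives s² + 7.8s + 10.68 = 0.
Matching s² + 2ζω_n s + ω_n²: ω_n = √10.68 = 3.268 rad/s and 2ζω_n = 7.8, so ζ = 7.8/(2·3.268) = 1.19.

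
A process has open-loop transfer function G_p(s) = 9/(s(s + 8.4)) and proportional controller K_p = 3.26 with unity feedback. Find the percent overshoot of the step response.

2.11%

Closed-loop characteristic equation: s² + 8.4s + 29.34 = 0, so ω_n = 5.417 rad/s and ζ = 8.4/(2·5.417) = 0.7754.
%OS = 100·exp(−πζ/√(1−ζ²)) = 100·exp(−π·0.7754/√0.3988) = 2.11%.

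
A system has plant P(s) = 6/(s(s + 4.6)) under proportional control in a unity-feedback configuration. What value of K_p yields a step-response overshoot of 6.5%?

From %OS = 100·exp(−πζ/√(1−ζ²)) = 6.5%, ζ = −ln(0.065)/√(π²+ln²(0.065)) = 0.6564.
Characteristic equation s² + 4.6s + 6K_p = 0 gives ζ = 4.6/(2√(6K_p)).
Setting ζ = 0.6564: √(6K_p) = 4.6/(2·0.6564) = 3.504, so K_p = 12.28/6 = 2.05.

K_p = 2.05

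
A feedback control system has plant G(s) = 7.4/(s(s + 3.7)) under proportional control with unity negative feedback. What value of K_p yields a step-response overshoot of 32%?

K_p = 3.98

From %OS = 100·exp(−πζ/√(1−ζ²)) = 32%, ζ = −ln(0.32)/√(π²+ln²(0.32)) = 0.341.
Characteristic equation s² + 3.7s + 7.4K_p = 0 gives ζ = 3.7/(2√(7.4K_p)).
Setting ζ = 0.341: √(7.4K_p) = 3.7/(2·0.341) = 5.426, so K_p = 29.44/7.4 = 3.98.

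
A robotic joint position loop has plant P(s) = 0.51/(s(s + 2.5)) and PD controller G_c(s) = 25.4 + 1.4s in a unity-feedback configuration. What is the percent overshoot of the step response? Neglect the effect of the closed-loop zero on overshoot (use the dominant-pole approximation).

Forward path: (25.4 + 1.4s)·0.51/(s(s+2.5)). The closed-loop characteristic equation is s² + (2.5 + 0.51·1.4)s + 0.51·25.4 = 0.
That is s² + 3.214s + 12.95 = 0, so ω_n = 3.599 rad/s and ζ = 3.214/(2·3.599) = 0.4465.
%OS = 100·exp(−πζ/√(1−ζ²)) = 20.9%.

20.9%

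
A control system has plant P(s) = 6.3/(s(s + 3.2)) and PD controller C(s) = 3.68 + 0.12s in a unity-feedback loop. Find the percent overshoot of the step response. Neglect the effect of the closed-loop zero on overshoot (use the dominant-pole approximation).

24.3%

Forward path: (3.68 + 0.12s)·6.3/(s(s+3.2)). The closed-loop characteristic equation is s² + (3.2 + 6.3·0.12)s + 6.3·3.68 = 0.
That is s² + 3.956s + 23.18 = 0, so ω_n = 4.815 rad/s and ζ = 3.956/(2·4.815) = 0.4108.
%OS = 100·exp(−πζ/√(1−ζ²)) = 24.3%.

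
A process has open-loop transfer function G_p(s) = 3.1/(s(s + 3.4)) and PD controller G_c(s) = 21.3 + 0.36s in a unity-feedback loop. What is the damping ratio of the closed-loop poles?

ζ = 0.278

Forward path: (21.3 + 0.36s)·3.1/(s(s+3.4)). The closed-loop characteristic equation is s² + (3.4 + 3.1·0.36)s + 3.1·21.3 = 0.
That is s² + 4.516s + 66.03 = 0, so ω_n = 8.126 rad/s and ζ = 4.516/(2·8.126) = 0.2779.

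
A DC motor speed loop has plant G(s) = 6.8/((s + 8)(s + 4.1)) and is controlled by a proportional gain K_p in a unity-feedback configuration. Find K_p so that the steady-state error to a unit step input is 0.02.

K_p = 236

Steady-state error for a unit step on this type-0 loop is 1/(1 + K_p·G(0)).
G(0) = 0.2073. Require 1/(1 + K_p·0.2073) = 0.02, so 1 + 0.2073·K_p = 50.
K_p = (50 − 1)/0.2073 = 236.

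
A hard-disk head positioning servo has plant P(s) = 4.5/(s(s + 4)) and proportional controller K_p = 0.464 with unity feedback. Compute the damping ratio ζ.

The closed-loop denominator is s(s+4) + 0.464·4.5 = s² + 4s + 2.088.
So ω_n² = 2.088 ⇒ ω_n = 1.445 rad/s, and ζ = 4/(2ω_n) = 1.38.

ζ = 1.38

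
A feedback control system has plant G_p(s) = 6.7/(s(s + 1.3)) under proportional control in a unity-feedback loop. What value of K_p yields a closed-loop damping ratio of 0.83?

K_p = 0.0915

Closed-loop characteristic equation: s² + 1.3s + K_p·6.7 = 0.
So ω_n = √(6.7K_p) and 2ζω_n = 1.3, giving ζ = 1.3/(2√(6.7K_p)).
Setting ζ = 0.83: √(6.7K_p) = 1.3/(2·0.83) = 0.7831, so K_p = 0.6133/6.7 = 0.0915.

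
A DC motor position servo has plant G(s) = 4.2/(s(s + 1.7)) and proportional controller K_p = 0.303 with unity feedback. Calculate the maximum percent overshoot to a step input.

2.73%

From 1 + K_pG(s) = 0: s² + 1.7s + 1.273 = 0 ⇒ ω_n = 1.128, ζ = 0.7535.
%OS = 100·exp(−πζ/√(1−ζ²)) = 100·exp(−π·0.7535/√0.4323) = 2.73%.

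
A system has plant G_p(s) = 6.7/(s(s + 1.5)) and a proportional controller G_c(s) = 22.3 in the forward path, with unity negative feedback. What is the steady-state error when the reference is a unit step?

The open loop G_c(s)G_p(s) has a pole at the origin (type 1), so the static position error constant is infinite and e_ss = 1/(1+∞) = 0.

0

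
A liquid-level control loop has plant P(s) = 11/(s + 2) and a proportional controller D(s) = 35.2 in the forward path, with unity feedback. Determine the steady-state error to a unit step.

0.00514

The loop is type 0. Static position error constant K_pos = D(0)·P(0) = 35.2·5.5 = 193.6.
Steady-state error to a unit step: e_ss = 1/(1+K_pos) = 1/194.6 = 0.00514.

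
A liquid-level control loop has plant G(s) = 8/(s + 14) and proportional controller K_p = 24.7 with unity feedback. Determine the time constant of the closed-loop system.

Closed-loop transfer function: T(s) = K_p·G(s)/(1 + K_p·G(s)) = 197.6/(s + 14 + 197.6) = 197.6/(s + 211.6).
Time constant τ = 1/211.6 = 0.00473 s.

τ = 0.00473 s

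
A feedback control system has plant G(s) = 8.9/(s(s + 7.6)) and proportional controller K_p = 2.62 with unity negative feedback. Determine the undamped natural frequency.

With unity feedback the closed-loop characteristic equation is s² + 7.6s + 2.62·8.9 = s² + 7.6s + 23.32 = 0.
Matching s² + 2ζω_n s + ω_n²: ω_n = √23.32 = 4.829 rad/s and 2ζω_n = 7.6, so ζ = 7.6/(2·4.829) = 0.787.

ω_n = 4.83 rad/s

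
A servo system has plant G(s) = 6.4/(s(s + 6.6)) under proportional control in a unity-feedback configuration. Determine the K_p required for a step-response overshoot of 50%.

From %OS = 100·exp(−πζ/√(1−ζ²)) = 50%, ζ = −ln(0.5)/√(π²+ln²(0.5)) = 0.2155.
Characteristic equation s² + 6.6s + 6.4K_p = 0 gives ζ = 6.6/(2√(6.4K_p)).
Setting ζ = 0.2155: √(6.4K_p) = 6.6/(2·0.2155) = 15.32, so K_p = 234.6/6.4 = 36.7.

K_p = 36.7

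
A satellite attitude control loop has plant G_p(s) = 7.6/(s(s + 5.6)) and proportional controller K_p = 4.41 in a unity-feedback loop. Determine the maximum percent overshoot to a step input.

The closed-loop denominator s² + 5.6s + 33.52 gives ω_n = √33.52 = 5.789 and ζ = 5.6/(2ω_n) = 0.4837.
%OS = 100·exp(−πζ/√(1−ζ²)) = 100·exp(−π·0.4837/√0.7661) = 17.6%.

17.6%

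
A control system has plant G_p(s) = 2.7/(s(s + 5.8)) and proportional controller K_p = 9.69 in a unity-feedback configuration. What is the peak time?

From 1 + K_pG_p(s) = 0: s² + 5.8s + 26.16 = 0 ⇒ ω_n = 5.115, ζ = 0.567.
Damped frequency ω_d = ω_n√(1−ζ²) = 4.213 rad/s, so peak time T_p = π/ω_d = 0.746 s.

T_p = 0.746 s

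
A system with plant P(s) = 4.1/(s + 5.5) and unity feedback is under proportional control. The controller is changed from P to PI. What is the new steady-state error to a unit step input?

The integrator makes K_pos = lim_{s→0} C(s)G(s) infinite, so e_ss = 1/(1+K_pos) = 0.

0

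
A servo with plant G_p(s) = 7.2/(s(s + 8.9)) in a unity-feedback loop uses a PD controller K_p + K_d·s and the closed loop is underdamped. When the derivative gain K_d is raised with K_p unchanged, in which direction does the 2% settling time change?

decrease

Characteristic equation s² + (8.9 + 7.2K_d)s + 7.2K_p = 0: raising K_d increases ζω_n = (8.9+7.2K_d)/2 while the loop stays underdamped, so T_s ≈ 4/(ζω_n) decreases.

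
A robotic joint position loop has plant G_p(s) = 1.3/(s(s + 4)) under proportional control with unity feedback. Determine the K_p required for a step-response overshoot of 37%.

From %OS = 100·exp(−πζ/√(1−ζ²)) = 37%, ζ = −ln(0.37)/√(π²+ln²(0.37)) = 0.3017.
Characteristic equation s² + 4s + 1.3K_p = 0 gives ζ = 4/(2√(1.3K_p)).
Setting ζ = 0.3017: √(1.3K_p) = 4/(2·0.3017) = 6.628, so K_p = 43.94/1.3 = 33.8.

K_p = 33.8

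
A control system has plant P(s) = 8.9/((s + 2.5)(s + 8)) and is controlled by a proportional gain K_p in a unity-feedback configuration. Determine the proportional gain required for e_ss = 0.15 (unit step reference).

K_p = 12.7

For a type-0 loop with proportional control, e_ss = 1/(1 + K_p·P(0)).
P(0) = 0.445. Require 1/(1 + K_p·0.445) = 0.15, so 1 + 0.445·K_p = 6.667.
K_p = (6.667 − 1)/0.445 = 12.7.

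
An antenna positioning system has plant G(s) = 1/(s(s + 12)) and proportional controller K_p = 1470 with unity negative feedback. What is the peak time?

The closed-loop denominator s² + 12s + 1470 gives ω_n = √1470 = 38.34 and ζ = 12/(2ω_n) = 0.1565.
Damped frequency ω_d = ω_n√(1−ζ²) = 37.87 rad/s, so peak time T_p = π/ω_d = 0.083 s.

T_p = 0.083 s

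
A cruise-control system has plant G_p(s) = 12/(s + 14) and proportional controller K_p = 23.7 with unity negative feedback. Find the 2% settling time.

Closed-loop transfer function: T(s) = K_p·G_p(s)/(1 + K_p·G_p(s)) = 284.4/(s + 14 + 284.4) = 284.4/(s + 298.4).
Time constant τ = 1/298.4 = 0.003351 s, so the 2% settling time is about 4τ = 0.0134 s.

T_s ≈ 0.0134 s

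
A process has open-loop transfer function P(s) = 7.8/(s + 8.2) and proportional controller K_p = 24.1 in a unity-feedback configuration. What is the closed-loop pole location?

Closed-loop transfer function: T(s) = K_p·P(s)/(1 + K_p·P(s)) = 188/(s + 8.2 + 188) = 188/(s + 196.2).
The closed-loop pole is at s = −196.2.

s = -196.2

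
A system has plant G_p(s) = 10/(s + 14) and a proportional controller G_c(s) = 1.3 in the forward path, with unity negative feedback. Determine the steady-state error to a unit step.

The loop is type 0. Static position error constant K_pos = G_c(0)·G_p(0) = 1.3·0.7143 = 0.9286.
Steady-state error to a unit step: e_ss = 1/(1+K_pos) = 1/1.929 = 0.519.

0.519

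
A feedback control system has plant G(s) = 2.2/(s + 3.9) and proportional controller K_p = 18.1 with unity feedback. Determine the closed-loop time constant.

Closed-loop transfer function: T(s) = K_p·G(s)/(1 + K_p·G(s)) = 39.82/(s + 3.9 + 39.82) = 39.82/(s + 43.72).
Time constant τ = 1/43.72 = 0.0229 s.

τ = 0.0229 s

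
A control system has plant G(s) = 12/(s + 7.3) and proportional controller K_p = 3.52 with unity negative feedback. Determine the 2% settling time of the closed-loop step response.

Closed-loop transfer function: T(s) = K_p·G(s)/(1 + K_p·G(s)) = 42.24/(s + 7.3 + 42.24) = 42.24/(s + 49.54).
Time constant τ = 1/49.54 = 0.02019 s, so the 2% settling time is about 4τ = 0.0807 s.

T_s ≈ 0.0807 s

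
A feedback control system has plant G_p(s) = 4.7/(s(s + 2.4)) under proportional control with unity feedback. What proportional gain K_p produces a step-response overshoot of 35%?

From %OS = 100·exp(−πζ/√(1−ζ²)) = 35%, ζ = −ln(0.35)/√(π²+ln²(0.35)) = 0.3169.
Characteristic equation s² + 2.4s + 4.7K_p = 0 gives ζ = 2.4/(2√(4.7K_p)).
Setting ζ = 0.3169: √(4.7K_p) = 2.4/(2·0.3169) = 3.786, so K_p = 14.34/4.7 = 3.05.

K_p = 3.05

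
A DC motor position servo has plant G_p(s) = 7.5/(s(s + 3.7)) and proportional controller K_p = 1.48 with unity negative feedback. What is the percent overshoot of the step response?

12.3%

Closed-loop characteristic equation: s² + 3.7s + 11.1 = 0, so ω_n = 3.332 rad/s and ζ = 3.7/(2·3.332) = 0.5553.
%OS = 100·exp(−πζ/√(1−ζ²)) = 100·exp(−π·0.5553/√0.6917) = 12.3%.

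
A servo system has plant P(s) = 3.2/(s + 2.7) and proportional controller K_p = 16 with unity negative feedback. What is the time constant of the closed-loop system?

Closed-loop transfer function: T(s) = K_p·P(s)/(1 + K_p·P(s)) = 51.2/(s + 2.7 + 51.2) = 51.2/(s + 53.9).
Time constant τ = 1/53.9 = 0.0186 s.

τ = 0.0186 s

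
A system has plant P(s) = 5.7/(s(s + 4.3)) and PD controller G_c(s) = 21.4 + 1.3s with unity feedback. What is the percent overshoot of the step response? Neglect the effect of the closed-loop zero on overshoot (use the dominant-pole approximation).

14%

Forward path: (21.4 + 1.3s)·5.7/(s(s+4.3)). The closed-loop characteristic equation is s² + (4.3 + 5.7·1.3)s + 5.7·21.4 = 0.
That is s² + 11.71s + 122 = 0, so ω_n = 11.04 rad/s and ζ = 11.71/(2·11.04) = 0.5301.
%OS = 100·exp(−πζ/√(1−ζ²)) = 14%.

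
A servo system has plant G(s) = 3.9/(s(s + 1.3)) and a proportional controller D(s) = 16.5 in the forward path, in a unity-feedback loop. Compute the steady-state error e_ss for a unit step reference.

The open loop D(s)G(s) has a pole at the origin (type 1), so the static position error constant is infinite and e_ss = 1/(1+∞) = 0.

0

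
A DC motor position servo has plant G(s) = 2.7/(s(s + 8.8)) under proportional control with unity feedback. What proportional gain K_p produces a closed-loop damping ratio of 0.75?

Closed-loop characteristic equation: s² + 8.8s + K_p·2.7 = 0.
So ω_n = √(2.7K_p) and 2ζω_n = 8.8, giving ζ = 8.8/(2√(2.7K_p)).
Setting ζ = 0.75: √(2.7K_p) = 8.8/(2·0.75) = 5.867, so K_p = 34.42/2.7 = 12.7.

K_p = 12.7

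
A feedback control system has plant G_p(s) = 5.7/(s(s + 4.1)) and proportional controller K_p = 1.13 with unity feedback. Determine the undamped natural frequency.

ω_n = 2.54 rad/s

With unity feedback the closed-loop characteristic equation is s² + 4.1s + 1.13·5.7 = s² + 4.1s + 6.441 = 0.
Matching s² + 2ζω_n s + ω_n²: ω_n = √6.441 = 2.538 rad/s and 2ζω_n = 4.1, so ζ = 4.1/(2·2.538) = 0.808.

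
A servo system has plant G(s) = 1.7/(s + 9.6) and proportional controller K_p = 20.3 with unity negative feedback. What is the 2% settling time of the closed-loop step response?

Closed-loop transfer function: T(s) = K_p·G(s)/(1 + K_p·G(s)) = 34.51/(s + 9.6 + 34.51) = 34.51/(s + 44.11).
Time constant τ = 1/44.11 = 0.02267 s, so the 2% settling time is about 4τ = 0.0907 s.

T_s ≈ 0.0907 s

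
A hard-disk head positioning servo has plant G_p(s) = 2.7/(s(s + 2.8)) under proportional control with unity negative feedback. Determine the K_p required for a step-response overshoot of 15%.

K_p = 2.72

From %OS = 100·exp(−πζ/√(1−ζ²)) = 15%, ζ = −ln(0.15)/√(π²+ln²(0.15)) = 0.5169.
Characteristic equation s² + 2.8s + 2.7K_p = 0 gives ζ = 2.8/(2√(2.7K_p)).
Setting ζ = 0.5169: √(2.7K_p) = 2.8/(2·0.5169) = 2.708, so K_p = 7.335/2.7 = 2.72.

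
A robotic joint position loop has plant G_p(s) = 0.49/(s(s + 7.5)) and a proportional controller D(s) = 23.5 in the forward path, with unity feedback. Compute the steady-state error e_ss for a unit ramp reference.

0.651

The loop has one pole at the origin (type 1). Velocity error constant K_v = lim_{s→0} s·D(s)G_p(s) = 23.5·0.49/7.5 = 1.535.
Steady-state error to a unit ramp: e_ss = 1/K_v = 0.651.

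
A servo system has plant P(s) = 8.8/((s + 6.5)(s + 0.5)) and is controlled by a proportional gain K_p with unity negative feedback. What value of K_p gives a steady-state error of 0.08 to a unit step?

The loop is type 0, so e_ss(step) = 1/(1 + K_pos) with K_pos = K_p·P(0).
P(0) = 2.708. Require 1/(1 + K_p·2.708) = 0.08, so 1 + 2.708·K_p = 12.5.
K_p = (12.5 − 1)/2.708 = 4.25.

K_p = 4.25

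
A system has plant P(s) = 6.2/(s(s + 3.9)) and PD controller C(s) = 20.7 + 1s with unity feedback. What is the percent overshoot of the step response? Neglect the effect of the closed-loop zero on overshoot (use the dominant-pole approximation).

Forward path: (20.7 + 1s)·6.2/(s(s+3.9)). The closed-loop characteristic equation is s² + (3.9 + 6.2·1)s + 6.2·20.7 = 0.
That is s² + 10.1s + 128.3 = 0, so ω_n = 11.33 rad/s and ζ = 10.1/(2·11.33) = 0.4458.
%OS = 100·exp(−πζ/√(1−ζ²)) = 20.9%.

20.9%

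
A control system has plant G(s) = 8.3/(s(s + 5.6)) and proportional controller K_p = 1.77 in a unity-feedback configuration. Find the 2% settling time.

Closed-loop characteristic equation: s² + 5.6s + 14.69 = 0, so ω_n = 3.833 rad/s and ζ = 5.6/(2·3.833) = 0.7305.
2% settling time T_s ≈ 4/(ζω_n) = 4/2.8 = 1.43 s.

T_s ≈ 1.43 s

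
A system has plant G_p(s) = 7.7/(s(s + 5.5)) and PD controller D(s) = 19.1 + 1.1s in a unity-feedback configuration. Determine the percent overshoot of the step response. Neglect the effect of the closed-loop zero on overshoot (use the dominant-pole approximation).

10.9%

Forward path: (19.1 + 1.1s)·7.7/(s(s+5.5)). The closed-loop characteristic equation is s² + (5.5 + 7.7·1.1)s + 7.7·19.1 = 0.
That is s² + 13.97s + 147.1 = 0, so ω_n = 12.13 rad/s and ζ = 13.97/(2·12.13) = 0.576.
%OS = 100·exp(−πζ/√(1−ζ²)) = 10.9%.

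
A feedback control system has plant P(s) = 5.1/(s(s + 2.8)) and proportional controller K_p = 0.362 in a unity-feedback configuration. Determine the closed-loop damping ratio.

ζ = 1.03

1 + K_p·P(s) = 0 gives s² + 2.8s + 1.846 = 0.
So ω_n² = 1.846 ⇒ ω_n = 1.359 rad/s, and ζ = 2.8/(2ω_n) = 1.03.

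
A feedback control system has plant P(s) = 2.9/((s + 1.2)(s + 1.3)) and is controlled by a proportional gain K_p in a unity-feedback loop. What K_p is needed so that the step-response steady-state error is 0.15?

Steady-state error for a unit step on this type-0 loop is 1/(1 + K_p·P(0)).
P(0) = 1.859. Require 1/(1 + K_p·1.859) = 0.15, so 1 + 1.859·K_p = 6.667.
K_p = (6.667 − 1)/1.859 = 3.05.

K_p = 3.05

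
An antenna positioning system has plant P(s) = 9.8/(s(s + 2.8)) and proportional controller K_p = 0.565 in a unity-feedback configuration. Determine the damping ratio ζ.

The closed-loop denominator is s(s+2.8) + 0.565·9.8 = s² + 2.8s + 5.537.
Matching s² + 2ζω_n s + ω_n²: ω_n = √5.537 = 2.353 rad/s and 2ζω_n = 2.8, so ζ = 2.8/(2·2.353) = 0.595.

ζ = 0.595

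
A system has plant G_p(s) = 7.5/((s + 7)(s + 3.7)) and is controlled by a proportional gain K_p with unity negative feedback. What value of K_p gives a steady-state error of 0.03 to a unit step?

Steady-state error for a unit step on this type-0 loop is 1/(1 + K_p·G_p(0)).
G_p(0) = 0.2896. Require 1/(1 + K_p·0.2896) = 0.03, so 1 + 0.2896·K_p = 33.33.
K_p = (33.33 − 1)/0.2896 = 112.

K_p = 112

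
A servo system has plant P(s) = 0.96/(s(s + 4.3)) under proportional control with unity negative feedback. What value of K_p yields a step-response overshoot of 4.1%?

From %OS = 100·exp(−πζ/√(1−ζ²)) = 4.1%, ζ = −ln(0.041)/√(π²+ln²(0.041)) = 0.713.
Characteristic equation s² + 4.3s + 0.96K_p = 0 gives ζ = 4.3/(2√(0.96K_p)).
Setting ζ = 0.713: √(0.96K_p) = 4.3/(2·0.713) = 3.016, so K_p = 9.094/0.96 = 9.47.

K_p = 9.47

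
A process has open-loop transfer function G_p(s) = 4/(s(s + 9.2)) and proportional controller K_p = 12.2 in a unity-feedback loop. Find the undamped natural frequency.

ω_n = 6.99 rad/s

1 + K_p·G_p(s) = 0 gives s² + 9.2s + 48.8 = 0.
Matching s² + 2ζω_n s + ω_n²: ω_n = √48.8 = 6.986 rad/s and 2ζω_n = 9.2, so ζ = 9.2/(2·6.986) = 0.658.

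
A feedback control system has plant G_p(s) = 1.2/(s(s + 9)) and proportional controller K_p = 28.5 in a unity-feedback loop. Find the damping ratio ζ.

ζ = 0.769

1 + K_p·G_p(s) = 0 gives s² + 9s + 34.2 = 0.
Matching s² + 2ζω_n s + ω_n²: ω_n = √34.2 = 5.848 rad/s and 2ζω_n = 9, so ζ = 9/(2·5.848) = 0.769.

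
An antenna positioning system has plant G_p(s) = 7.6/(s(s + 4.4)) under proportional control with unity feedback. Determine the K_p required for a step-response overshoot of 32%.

From %OS = 100·exp(−πζ/√(1−ζ²)) = 32%, ζ = −ln(0.32)/√(π²+ln²(0.32)) = 0.341.
Characteristic equation s² + 4.4s + 7.6K_p = 0 gives ζ = 4.4/(2√(7.6K_p)).
Setting ζ = 0.341: √(7.6K_p) = 4.4/(2·0.341) = 6.452, so K_p = 41.63/7.6 = 5.48.

K_p = 5.48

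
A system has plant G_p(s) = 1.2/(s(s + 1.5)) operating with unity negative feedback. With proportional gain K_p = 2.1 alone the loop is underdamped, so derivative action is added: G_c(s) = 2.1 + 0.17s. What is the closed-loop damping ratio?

ζ = 0.537

Forward path: (2.1 + 0.17s)·1.2/(s(s+1.5)). The closed-loop characteristic equation is s² + (1.5 + 1.2·0.17)s + 1.2·2.1 = 0.
That is s² + 1.704s + 2.52 = 0, so ω_n = 1.587 rad/s and ζ = 1.704/(2·1.587) = 0.5367.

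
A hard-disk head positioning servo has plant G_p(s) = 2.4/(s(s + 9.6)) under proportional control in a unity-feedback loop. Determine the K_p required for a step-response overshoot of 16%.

From %OS = 100·exp(−πζ/√(1−ζ²)) = 16%, ζ = −ln(0.16)/√(π²+ln²(0.16)) = 0.5039.
Characteristic equation s² + 9.6s + 2.4K_p = 0 gives ζ = 9.6/(2√(2.4K_p)).
Setting ζ = 0.5039: √(2.4K_p) = 9.6/(2·0.5039) = 9.526, so K_p = 90.75/2.4 = 37.8.

K_p = 37.8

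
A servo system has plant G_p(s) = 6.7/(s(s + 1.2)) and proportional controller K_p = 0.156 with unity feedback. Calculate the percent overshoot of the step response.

From 1 + K_pG_p(s) = 0: s² + 1.2s + 1.045 = 0 ⇒ ω_n = 1.022, ζ = 0.5869.
%OS = 100·exp(−πζ/√(1−ζ²)) = 100·exp(−π·0.5869/√0.6556) = 10.3%.

10.3%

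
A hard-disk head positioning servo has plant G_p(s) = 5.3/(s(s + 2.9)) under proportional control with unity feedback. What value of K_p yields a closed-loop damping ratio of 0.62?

K_p = 1.03

Closed-loop characteristic equation: s² + 2.9s + K_p·5.3 = 0.
So ω_n = √(5.3K_p) and 2ζω_n = 2.9, giving ζ = 2.9/(2√(5.3K_p)).
Setting ζ = 0.62: √(5.3K_p) = 2.9/(2·0.62) = 2.339, so K_p = 5.47/5.3 = 1.03.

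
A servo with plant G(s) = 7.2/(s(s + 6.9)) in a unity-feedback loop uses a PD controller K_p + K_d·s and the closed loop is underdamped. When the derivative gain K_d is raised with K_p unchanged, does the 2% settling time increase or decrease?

decrease

Characteristic equation s² + (6.9 + 7.2K_d)s + 7.2K_p = 0: raising K_d increases ζω_n = (6.9+7.2K_d)/2 while the loop stays underdamped, so T_s ≈ 4/(ζω_n) decreases.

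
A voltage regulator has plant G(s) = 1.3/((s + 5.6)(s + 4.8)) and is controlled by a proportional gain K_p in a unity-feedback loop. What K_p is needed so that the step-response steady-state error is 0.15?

For a type-0 loop with proportional control, e_ss = 1/(1 + K_p·G(0)).
G(0) = 0.04836. Require 1/(1 + K_p·0.04836) = 0.15, so 1 + 0.04836·K_p = 6.667.
K_p = (6.667 − 1)/0.04836 = 117.

K_p = 117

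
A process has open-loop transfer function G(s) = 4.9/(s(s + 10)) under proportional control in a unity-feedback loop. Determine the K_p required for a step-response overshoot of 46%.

K_p = 88.6

From %OS = 100·exp(−πζ/√(1−ζ²)) = 46%, ζ = −ln(0.46)/√(π²+ln²(0.46)) = 0.24.
Characteristic equation s² + 10s + 4.9K_p = 0 gives ζ = 10/(2√(4.9K_p)).
Setting ζ = 0.24: √(4.9K_p) = 10/(2·0.24) = 20.84, so K_p = 434.2/4.9 = 88.6.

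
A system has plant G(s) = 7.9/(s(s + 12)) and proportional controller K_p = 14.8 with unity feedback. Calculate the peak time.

The closed-loop denominator s² + 12s + 116.9 gives ω_n = √116.9 = 10.81 and ζ = 12/(2ω_n) = 0.5549.
Damped frequency ω_d = ω_n√(1−ζ²) = 8.996 rad/s, so peak time T_p = π/ω_d = 0.349 s.

T_p = 0.349 s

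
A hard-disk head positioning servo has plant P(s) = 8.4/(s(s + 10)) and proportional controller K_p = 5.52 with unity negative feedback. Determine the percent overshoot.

3.34%

From 1 + K_pP(s) = 0: s² + 10s + 46.37 = 0 ⇒ ω_n = 6.809, ζ = 0.7343.
%OS = 100·exp(−πζ/√(1−ζ²)) = 100·exp(−π·0.7343/√0.4608) = 3.34%.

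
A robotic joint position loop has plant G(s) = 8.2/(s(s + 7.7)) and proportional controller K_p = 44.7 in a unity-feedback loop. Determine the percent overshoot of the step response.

52.5%

The closed-loop denominator s² + 7.7s + 366.5 gives ω_n = √366.5 = 19.15 and ζ = 7.7/(2ω_n) = 0.2011.
%OS = 100·exp(−πζ/√(1−ζ²)) = 100·exp(−π·0.2011/√0.9596) = 52.5%.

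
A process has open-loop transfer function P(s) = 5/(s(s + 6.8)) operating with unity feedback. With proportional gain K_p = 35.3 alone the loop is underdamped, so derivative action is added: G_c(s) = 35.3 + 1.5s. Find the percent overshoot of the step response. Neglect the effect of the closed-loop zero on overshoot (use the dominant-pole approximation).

Forward path: (35.3 + 1.5s)·5/(s(s+6.8)). The closed-loop characteristic equation is s² + (6.8 + 5·1.5)s + 5·35.3 = 0.
That is s² + 14.3s + 176.5 = 0, so ω_n = 13.29 rad/s and ζ = 14.3/(2·13.29) = 0.5382.
%OS = 100·exp(−πζ/√(1−ζ²)) = 13.5%.

13.5%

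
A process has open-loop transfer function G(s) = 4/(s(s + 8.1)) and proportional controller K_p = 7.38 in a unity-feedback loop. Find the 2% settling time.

Closed-loop characteristic equation: s² + 8.1s + 29.52 = 0, so ω_n = 5.433 rad/s and ζ = 8.1/(2·5.433) = 0.7454.
2% settling time T_s ≈ 4/(ζω_n) = 4/4.05 = 0.988 s.

T_s ≈ 0.988 s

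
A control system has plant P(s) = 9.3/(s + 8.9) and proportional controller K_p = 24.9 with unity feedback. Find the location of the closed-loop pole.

Closed-loop transfer function: T(s) = K_p·P(s)/(1 + K_p·P(s)) = 231.6/(s + 8.9 + 231.6) = 231.6/(s + 240.5).
The closed-loop pole is at s = −240.5.

s = -240.5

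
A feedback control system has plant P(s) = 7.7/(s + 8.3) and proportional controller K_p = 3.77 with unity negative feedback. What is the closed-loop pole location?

Closed-loop transfer function: T(s) = K_p·P(s)/(1 + K_p·P(s)) = 29.03/(s + 8.3 + 29.03) = 29.03/(s + 37.33).
The closed-loop pole is at s = −37.33.

s = -37.33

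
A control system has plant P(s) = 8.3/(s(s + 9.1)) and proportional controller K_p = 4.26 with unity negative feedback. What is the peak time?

From 1 + K_pP(s) = 0: s² + 9.1s + 35.36 = 0 ⇒ ω_n = 5.946, ζ = 0.7652.
Damped frequency ω_d = ω_n√(1−ζ²) = 3.828 rad/s, so peak time T_p = π/ω_d = 0.821 s.

T_p = 0.821 s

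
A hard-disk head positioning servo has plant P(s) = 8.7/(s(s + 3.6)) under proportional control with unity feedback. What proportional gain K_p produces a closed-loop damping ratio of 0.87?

Closed-loop characteristic equation: s² + 3.6s + K_p·8.7 = 0.
So ω_n = √(8.7K_p) and 2ζω_n = 3.6, giving ζ = 3.6/(2√(8.7K_p)).
Setting ζ = 0.87: √(8.7K_p) = 3.6/(2·0.87) = 2.069, so K_p = 4.281/8.7 = 0.492.

K_p = 0.492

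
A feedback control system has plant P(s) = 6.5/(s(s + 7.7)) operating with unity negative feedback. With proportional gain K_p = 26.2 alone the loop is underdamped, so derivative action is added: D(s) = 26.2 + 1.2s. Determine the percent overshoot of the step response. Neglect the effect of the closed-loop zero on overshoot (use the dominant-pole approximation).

9.84%

Forward path: (26.2 + 1.2s)·6.5/(s(s+7.7)). The closed-loop characteristic equation is s² + (7.7 + 6.5·1.2)s + 6.5·26.2 = 0.
That is s² + 15.5s + 170.3 = 0, so ω_n = 13.05 rad/s and ζ = 15.5/(2·13.05) = 0.5939.
%OS = 100·exp(−πζ/√(1−ζ²)) = 9.84%.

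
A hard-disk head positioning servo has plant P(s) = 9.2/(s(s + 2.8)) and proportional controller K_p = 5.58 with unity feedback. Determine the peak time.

From 1 + K_pP(s) = 0: s² + 2.8s + 51.34 = 0 ⇒ ω_n = 7.165, ζ = 0.1954.
Damped frequency ω_d = ω_n√(1−ζ²) = 7.027 rad/s, so peak time T_p = π/ω_d = 0.447 s.

T_p = 0.447 s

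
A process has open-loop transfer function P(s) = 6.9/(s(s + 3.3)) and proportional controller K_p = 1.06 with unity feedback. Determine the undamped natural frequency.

With unity feedback the closed-loop characteristic equation is s² + 3.3s + 1.06·6.9 = s² + 3.3s + 7.314 = 0.
Matching s² + 2ζω_n s + ω_n²: ω_n = √7.314 = 2.704 rad/s and 2ζω_n = 3.3, so ζ = 3.3/(2·2.704) = 0.61.

ω_n = 2.7 rad/s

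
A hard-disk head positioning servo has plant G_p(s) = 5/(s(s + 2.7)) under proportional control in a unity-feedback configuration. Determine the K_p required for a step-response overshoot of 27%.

From %OS = 100·exp(−πζ/√(1−ζ²)) = 27%, ζ = −ln(0.27)/√(π²+ln²(0.27)) = 0.3847.
Characteristic equation s² + 2.7s + 5K_p = 0 gives ζ = 2.7/(2√(5K_p)).
Setting ζ = 0.3847: √(5K_p) = 2.7/(2·0.3847) = 3.509, so K_p = 12.31/5 = 2.46.

K_p = 2.46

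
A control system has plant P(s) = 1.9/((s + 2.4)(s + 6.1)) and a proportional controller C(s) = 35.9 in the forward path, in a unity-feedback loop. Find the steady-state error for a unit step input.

The loop is type 0. Static position error constant K_pos = C(0)·P(0) = 35.9·0.1298 = 4.659.
Steady-state error to a unit step: e_ss = 1/(1+K_pos) = 1/5.659 = 0.177.

0.177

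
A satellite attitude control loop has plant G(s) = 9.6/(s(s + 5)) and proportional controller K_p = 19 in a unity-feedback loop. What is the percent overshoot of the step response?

55.3%

From 1 + K_pG(s) = 0: s² + 5s + 182.4 = 0 ⇒ ω_n = 13.51, ζ = 0.1851.
%OS = 100·exp(−πζ/√(1−ζ²)) = 100·exp(−π·0.1851/√0.9657) = 55.3%.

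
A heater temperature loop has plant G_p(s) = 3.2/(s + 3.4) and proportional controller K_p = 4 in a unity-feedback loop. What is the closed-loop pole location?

s = -16.2

Closed-loop transfer function: T(s) = K_p·G_p(s)/(1 + K_p·G_p(s)) = 12.8/(s + 3.4 + 12.8) = 12.8/(s + 16.2).
The closed-loop pole is at s = −16.2.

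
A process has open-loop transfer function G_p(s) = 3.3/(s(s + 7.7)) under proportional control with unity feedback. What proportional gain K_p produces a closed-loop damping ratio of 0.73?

Closed-loop characteristic equation: s² + 7.7s + K_p·3.3 = 0.
So ω_n = √(3.3K_p) and 2ζω_n = 7.7, giving ζ = 7.7/(2√(3.3K_p)).
Setting ζ = 0.73: √(3.3K_p) = 7.7/(2·0.73) = 5.274, so K_p = 27.81/3.3 = 8.43.

K_p = 8.43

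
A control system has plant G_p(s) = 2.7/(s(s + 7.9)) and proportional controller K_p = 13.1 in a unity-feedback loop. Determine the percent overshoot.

Closed-loop characteristic equation: s² + 7.9s + 35.37 = 0, so ω_n = 5.947 rad/s and ζ = 7.9/(2·5.947) = 0.6642.
%OS = 100·exp(−πζ/√(1−ζ²)) = 100·exp(−π·0.6642/√0.5589) = 6.14%.

6.14%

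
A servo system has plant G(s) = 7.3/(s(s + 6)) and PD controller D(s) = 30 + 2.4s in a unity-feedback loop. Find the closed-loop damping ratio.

Forward path: (30 + 2.4s)·7.3/(s(s+6)). The closed-loop characteristic equation is s² + (6 + 7.3·2.4)s + 7.3·30 = 0.
That is s² + 23.52s + 219 = 0, so ω_n = 14.8 rad/s and ζ = 23.52/(2·14.8) = 0.7947.

ζ = 0.795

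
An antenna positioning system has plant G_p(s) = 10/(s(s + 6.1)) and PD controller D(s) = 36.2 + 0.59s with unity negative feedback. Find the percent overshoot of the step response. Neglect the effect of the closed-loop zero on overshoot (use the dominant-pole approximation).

Forward path: (36.2 + 0.59s)·10/(s(s+6.1)). The closed-loop characteristic equation is s² + (6.1 + 10·0.59)s + 10·36.2 = 0.
That is s² + 12s + 362 = 0, so ω_n = 19.03 rad/s and ζ = 12/(2·19.03) = 0.3154.
%OS = 100·exp(−πζ/√(1−ζ²)) = 35.2%.

35.2%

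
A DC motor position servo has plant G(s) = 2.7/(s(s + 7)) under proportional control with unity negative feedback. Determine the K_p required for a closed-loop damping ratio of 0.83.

Closed-loop characteristic equation: s² + 7s + K_p·2.7 = 0.
So ω_n = √(2.7K_p) and 2ζω_n = 7, giving ζ = 7/(2√(2.7K_p)).
Setting ζ = 0.83: √(2.7K_p) = 7/(2·0.83) = 4.217, so K_p = 17.78/2.7 = 6.59.

K_p = 6.59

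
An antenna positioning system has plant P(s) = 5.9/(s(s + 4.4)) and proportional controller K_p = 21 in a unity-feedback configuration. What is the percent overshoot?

53.1%

Closed-loop characteristic equation: s² + 4.4s + 123.9 = 0, so ω_n = 11.13 rad/s and ζ = 4.4/(2·11.13) = 0.1976.
%OS = 100·exp(−πζ/√(1−ζ²)) = 100·exp(−π·0.1976/√0.9609) = 53.1%.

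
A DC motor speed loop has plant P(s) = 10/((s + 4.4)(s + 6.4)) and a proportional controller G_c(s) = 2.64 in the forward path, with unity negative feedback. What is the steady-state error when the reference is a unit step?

0.516

The loop is type 0. Static position error constant K_pos = G_c(0)·P(0) = 2.64·0.3551 = 0.9375.
Steady-state error to a unit step: e_ss = 1/(1+K_pos) = 1/1.938 = 0.516.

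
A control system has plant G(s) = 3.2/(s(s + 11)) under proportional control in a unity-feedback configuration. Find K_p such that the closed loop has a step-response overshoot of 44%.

K_p = 148

From %OS = 100·exp(−πζ/√(1−ζ²)) = 44%, ζ = −ln(0.44)/√(π²+ln²(0.44)) = 0.2528.
Characteristic equation s² + 11s + 3.2K_p = 0 gives ζ = 11/(2√(3.2K_p)).
Setting ζ = 0.2528: √(3.2K_p) = 11/(2·0.2528) = 21.75, so K_p = 473.2/3.2 = 148.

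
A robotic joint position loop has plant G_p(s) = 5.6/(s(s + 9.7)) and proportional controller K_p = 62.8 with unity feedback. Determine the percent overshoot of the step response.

The closed-loop denominator s² + 9.7s + 351.7 gives ω_n = √351.7 = 18.75 and ζ = 9.7/(2ω_n) = 0.2586.
%OS = 100·exp(−πζ/√(1−ζ²)) = 100·exp(−π·0.2586/√0.9331) = 43.1%.

43.1%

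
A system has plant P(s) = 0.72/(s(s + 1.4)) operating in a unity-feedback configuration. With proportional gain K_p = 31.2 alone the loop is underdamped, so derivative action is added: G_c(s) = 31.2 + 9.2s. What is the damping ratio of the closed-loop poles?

Forward path: (31.2 + 9.2s)·0.72/(s(s+1.4)). The closed-loop characteristic equation is s² + (1.4 + 0.72·9.2)s + 0.72·31.2 = 0.
That is s² + 8.024s + 22.46 = 0, so ω_n = 4.74 rad/s and ζ = 8.024/(2·4.74) = 0.8465.

ζ = 0.846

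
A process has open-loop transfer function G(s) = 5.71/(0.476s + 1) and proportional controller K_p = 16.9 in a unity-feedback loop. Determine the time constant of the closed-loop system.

Closed loop: T(s) = K_p·G/(1+K_p·G) = 96.5/(0.476s + 1 + 96.5), with pole at s = −(1 + 96.5)/0.476 = −204.8.
Closed-loop time constant τ = 1/204.8 = 0.00488 s.

τ = 0.00488 s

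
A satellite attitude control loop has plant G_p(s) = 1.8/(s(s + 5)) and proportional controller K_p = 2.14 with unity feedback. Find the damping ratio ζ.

ζ = 1.27

With unity feedback the closed-loop characteristic equation is s² + 5s + 2.14·1.8 = s² + 5s + 3.852 = 0.
So ω_n² = 3.852 ⇒ ω_n = 1.963 rad/s, and ζ = 5/(2ω_n) = 1.27.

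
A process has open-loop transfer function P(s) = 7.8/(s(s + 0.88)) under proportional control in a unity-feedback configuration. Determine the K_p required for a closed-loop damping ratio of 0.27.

Closed-loop characteristic equation: s² + 0.88s + K_p·7.8 = 0.
So ω_n = √(7.8K_p) and 2ζω_n = 0.88, giving ζ = 0.88/(2√(7.8K_p)).
Setting ζ = 0.27: √(7.8K_p) = 0.88/(2·0.27) = 1.63, so K_p = 2.656/7.8 = 0.34.

K_p = 0.34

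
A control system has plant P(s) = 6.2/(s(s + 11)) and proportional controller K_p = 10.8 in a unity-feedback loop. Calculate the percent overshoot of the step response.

From 1 + K_pP(s) = 0: s² + 11s + 66.96 = 0 ⇒ ω_n = 8.183, ζ = 0.6721.
%OS = 100·exp(−πζ/√(1−ζ²)) = 100·exp(−π·0.6721/√0.5482) = 5.77%.

5.77%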